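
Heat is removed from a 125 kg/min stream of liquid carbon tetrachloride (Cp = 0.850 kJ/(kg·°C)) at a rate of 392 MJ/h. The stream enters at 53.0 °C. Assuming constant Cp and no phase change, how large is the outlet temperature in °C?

Q = 392 MJ/h = 6533.3 kJ/min
ΔT = Q/(ṁ·Cp) = 6533.3/(125×0.850) = 61.49 K
T_out = 53.0 − 61.49 = -8.4902 °C

T_out = -8.49 °C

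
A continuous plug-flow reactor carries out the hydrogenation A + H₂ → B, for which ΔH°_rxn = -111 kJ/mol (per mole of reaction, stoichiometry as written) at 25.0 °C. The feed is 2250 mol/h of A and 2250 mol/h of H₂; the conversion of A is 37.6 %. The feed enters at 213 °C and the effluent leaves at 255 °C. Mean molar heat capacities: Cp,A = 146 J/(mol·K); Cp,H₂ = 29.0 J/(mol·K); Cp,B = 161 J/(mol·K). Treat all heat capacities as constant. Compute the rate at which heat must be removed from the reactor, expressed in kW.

Q_out = 22.2 kW

Extent of reaction ξ = 0.376 × 2250 = 846 mol/h
Reaction term: ξ·ΔH°_rxn = 846 × -111 = -93906 kJ/h
Sensible, feed 213→25 °C: -74025 kJ/h
Outlet flows (mol/h): A 1404, H₂ 1404, B 846
Sensible, products 25→255 °C: 87838 kJ/h
Q = ΔH = -80093 kJ/h = -22.248 kW
Heat removed = 22.248 kW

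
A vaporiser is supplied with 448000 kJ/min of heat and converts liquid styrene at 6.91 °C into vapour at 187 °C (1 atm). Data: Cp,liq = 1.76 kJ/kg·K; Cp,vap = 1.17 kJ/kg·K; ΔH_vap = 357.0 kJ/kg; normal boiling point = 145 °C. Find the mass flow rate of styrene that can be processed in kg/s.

Δh = 1.76×(145−6.91) + 357.0 + 1.17×(187−145) = 649.18 kJ/kg
Q = 448000 kJ/min = 7466.7 kJ/s = 7466.7 kJ/s
ṁ = Q/Δh = 7466.7 / 649.18 = 11.502 kg/s

ṁ = 11.5 kg/s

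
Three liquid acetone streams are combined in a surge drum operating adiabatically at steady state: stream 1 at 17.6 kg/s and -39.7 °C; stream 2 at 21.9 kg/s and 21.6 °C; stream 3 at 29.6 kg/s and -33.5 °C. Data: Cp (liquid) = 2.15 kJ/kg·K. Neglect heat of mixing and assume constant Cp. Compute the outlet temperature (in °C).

No heat crosses the boundary, so H_out = H_in.
Σ ṁᵢCp,ᵢTᵢ = 17.6×2.15×-39.7 + 21.9×2.15×21.6 + 29.6×2.15×-33.5 = -2617.2
Σ ṁᵢCp,ᵢ = 17.6×2.15 + 21.9×2.15 + 29.6×2.15 = 148.56
T_out = -2617.2 / 148.56 = -17.616 °C

T_out = -17.6 °C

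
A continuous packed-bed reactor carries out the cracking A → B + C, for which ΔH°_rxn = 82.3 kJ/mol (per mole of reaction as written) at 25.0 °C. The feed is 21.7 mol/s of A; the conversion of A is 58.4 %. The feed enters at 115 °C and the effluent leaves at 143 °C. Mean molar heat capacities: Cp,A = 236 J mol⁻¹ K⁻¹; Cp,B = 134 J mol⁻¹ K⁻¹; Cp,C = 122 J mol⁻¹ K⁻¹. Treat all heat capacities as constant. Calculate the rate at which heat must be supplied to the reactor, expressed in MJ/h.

Extent of reaction ξ = 0.584 × 21.7 = 12.673 mol/s
Reaction term: ξ·ΔH°_rxn = 12.673 × 82.3 = 1043 kJ/s
Sensible, feed 115→25 °C: -460.91 kJ/s
Outlet flows (mol/s): A 9.0272, B 12.673, C 12.673
Sensible, products 25→143 °C: 634.21 kJ/s
Q = ΔH = 1216.3 kJ/s = 1216.3 kW
Heat supplied = 4378.6 MJ/h

Q_in = 4380 MJ/h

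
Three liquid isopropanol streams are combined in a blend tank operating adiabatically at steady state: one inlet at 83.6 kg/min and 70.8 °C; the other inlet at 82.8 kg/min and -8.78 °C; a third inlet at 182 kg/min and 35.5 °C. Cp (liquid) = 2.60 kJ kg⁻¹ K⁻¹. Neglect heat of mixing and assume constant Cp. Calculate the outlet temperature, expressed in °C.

T_out = 33.4 °C

Energy balance with Q = 0: Σ ṁᵢCp,ᵢ(T_out − Tᵢ) = 0
Σ ṁᵢCp,ᵢTᵢ = 83.6×2.60×70.8 + 82.8×2.60×-8.78 + 182×2.60×35.5 = 30298
Σ ṁᵢCp,ᵢ = 83.6×2.60 + 82.8×2.60 + 182×2.60 = 905.84
T_out = 30298 / 905.84 = 33.447 °C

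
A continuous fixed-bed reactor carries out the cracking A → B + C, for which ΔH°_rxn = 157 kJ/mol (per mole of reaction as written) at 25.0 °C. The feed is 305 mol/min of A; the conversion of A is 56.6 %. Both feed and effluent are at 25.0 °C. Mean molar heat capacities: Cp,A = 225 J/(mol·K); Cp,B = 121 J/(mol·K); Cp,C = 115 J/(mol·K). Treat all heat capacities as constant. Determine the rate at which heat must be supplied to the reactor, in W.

Q_in = 452000 W

Extent of reaction ξ = 0.566 × 305 = 172.63 mol/min
Reaction term: ξ·ΔH°_rxn = 172.63 × 157 = 27103 kJ/min
Q = ΔH = 27103 kJ/min = 451.72 kW
Heat supplied = 451720 W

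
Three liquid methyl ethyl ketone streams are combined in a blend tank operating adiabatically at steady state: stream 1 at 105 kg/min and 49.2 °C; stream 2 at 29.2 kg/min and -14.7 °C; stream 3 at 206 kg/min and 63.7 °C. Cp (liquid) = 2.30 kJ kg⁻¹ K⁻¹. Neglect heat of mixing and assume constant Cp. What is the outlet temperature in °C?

T_out = 52.5 °C

No heat crosses the boundary, so H_out = H_in.
T_out = Σ ṁᵢCp,ᵢTᵢ / Σ ṁᵢCp,ᵢ
      = 41076 / 782.46 = 52.495 °C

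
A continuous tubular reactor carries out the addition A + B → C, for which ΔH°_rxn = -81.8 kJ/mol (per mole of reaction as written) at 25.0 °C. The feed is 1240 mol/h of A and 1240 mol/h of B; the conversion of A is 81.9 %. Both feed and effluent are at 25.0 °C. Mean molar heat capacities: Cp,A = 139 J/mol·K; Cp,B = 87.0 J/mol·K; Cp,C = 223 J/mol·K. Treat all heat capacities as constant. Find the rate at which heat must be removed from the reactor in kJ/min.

Q_out = 1380 kJ/min

Extent of reaction ξ = 0.819 × 1240 = 1015.6 mol/h
Reaction term: ξ·ΔH°_rxn = 1015.6 × -81.8 = -83073 kJ/h
Q = ΔH = -83073 kJ/h = -23.076 kW
Heat removed = 1384.5 kJ/min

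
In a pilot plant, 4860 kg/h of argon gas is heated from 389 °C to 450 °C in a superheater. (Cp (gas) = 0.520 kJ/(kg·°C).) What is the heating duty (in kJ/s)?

Q = ṁ·Cp·ΔT = 4860 × 0.520 × (450 − 389) = 154160 kJ/h
Converting: 154160 / 3600 s = 42.822 kW

Q = 42.8 kJ/s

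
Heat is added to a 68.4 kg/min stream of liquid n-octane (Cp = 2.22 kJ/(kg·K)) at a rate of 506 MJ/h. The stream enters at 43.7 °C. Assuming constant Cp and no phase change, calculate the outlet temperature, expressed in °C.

Q = 506 MJ/h = 8433.3 kJ/min
ΔT = Q/(ṁ·Cp) = 8433.3/(68.4×2.22) = 55.538 K
T_out = 43.7 + 55.538 = 99.238 °C

T_out = 99.2 °C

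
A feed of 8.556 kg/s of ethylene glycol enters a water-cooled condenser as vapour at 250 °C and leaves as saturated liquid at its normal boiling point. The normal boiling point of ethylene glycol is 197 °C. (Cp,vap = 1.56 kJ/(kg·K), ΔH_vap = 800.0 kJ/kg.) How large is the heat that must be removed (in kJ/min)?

vapour 250→197 °C: -82.68 kJ/kg
condensation at 197 °C: -800 kJ/kg
Δh = -82.68 + -800 = -882.68 kJ/kg
Q = ṁ·Δh = 8.556 kg/s × -882.68 kJ/kg = -7552.2 kJ/s
|Q| = 7552.2 kW = 453130 kJ/min

Q_c = 453000 kJ/min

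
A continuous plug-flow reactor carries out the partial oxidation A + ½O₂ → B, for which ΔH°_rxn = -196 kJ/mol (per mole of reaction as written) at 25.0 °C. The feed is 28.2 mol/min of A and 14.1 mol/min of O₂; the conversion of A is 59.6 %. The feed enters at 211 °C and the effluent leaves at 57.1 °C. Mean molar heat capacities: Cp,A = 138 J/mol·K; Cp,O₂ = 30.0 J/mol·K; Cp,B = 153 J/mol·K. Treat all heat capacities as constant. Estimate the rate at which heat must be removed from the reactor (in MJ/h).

Q_out = 237 MJ/h

Extent of reaction ξ = 0.596 × 28.2 = 16.807 mol/min
Reaction term: ξ·ΔH°_rxn = 16.807 × -196 = -3294.2 kJ/min
Sensible, feed 211→25 °C: -802.52 kJ/min
Outlet flows (mol/min): A 11.393, O₂ 5.6964, B 16.807
Sensible, products 25→57.1 °C: 138.5 kJ/min
Q = ΔH = -3958.2 kJ/min = -65.97 kW
Heat removed = 237.49 MJ/h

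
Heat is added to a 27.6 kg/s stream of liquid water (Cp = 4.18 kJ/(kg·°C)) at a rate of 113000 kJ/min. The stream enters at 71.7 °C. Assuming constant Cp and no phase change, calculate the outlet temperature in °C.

T_out = 88.0 °C

Q = 113000 kJ/min = 1883.3 kJ/s
ΔT = Q/(ṁ·Cp) = 1883.3/(27.6×4.18) = 16.325 K
T_out = 71.7 + 16.325 = 88.025 °C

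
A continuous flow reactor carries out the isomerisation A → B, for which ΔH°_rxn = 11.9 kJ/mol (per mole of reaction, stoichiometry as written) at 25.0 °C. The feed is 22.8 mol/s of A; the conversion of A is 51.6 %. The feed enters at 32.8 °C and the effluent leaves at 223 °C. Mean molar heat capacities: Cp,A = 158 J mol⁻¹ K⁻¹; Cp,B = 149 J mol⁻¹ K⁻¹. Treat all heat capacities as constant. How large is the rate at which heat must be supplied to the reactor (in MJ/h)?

Q_in = 2900 MJ/h

Extent of reaction ξ = 0.516 × 22.8 = 11.765 mol/s
Reaction term: ξ·ΔH°_rxn = 11.765 × 11.9 = 140 kJ/s
Sensible, feed 32.8→25 °C: -28.099 kJ/s
Outlet flows (mol/s): A 11.035, B 11.765
Sensible, products 25→223 °C: 692.31 kJ/s
Q = ΔH = 804.21 kJ/s = 804.21 kW
Heat supplied = 2895.2 MJ/h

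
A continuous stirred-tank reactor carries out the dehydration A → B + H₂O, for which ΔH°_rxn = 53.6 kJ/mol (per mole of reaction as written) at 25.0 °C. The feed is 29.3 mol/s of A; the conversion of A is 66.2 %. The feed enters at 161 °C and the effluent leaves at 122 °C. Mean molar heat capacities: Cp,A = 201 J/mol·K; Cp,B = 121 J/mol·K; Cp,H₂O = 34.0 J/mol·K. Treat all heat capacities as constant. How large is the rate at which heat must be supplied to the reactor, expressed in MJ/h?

Q_in = 2600 MJ/h

Extent of reaction ξ = 0.662 × 29.3 = 19.397 mol/s
Reaction term: ξ·ΔH°_rxn = 19.397 × 53.6 = 1039.7 kJ/s
Sensible, feed 161→25 °C: -800.94 kJ/s
Outlet flows (mol/s): A 9.9034, B 19.397, H₂O 19.397
Sensible, products 25→122 °C: 484.71 kJ/s
Q = ΔH = 723.43 kJ/s = 723.43 kW
Heat supplied = 2604.3 MJ/h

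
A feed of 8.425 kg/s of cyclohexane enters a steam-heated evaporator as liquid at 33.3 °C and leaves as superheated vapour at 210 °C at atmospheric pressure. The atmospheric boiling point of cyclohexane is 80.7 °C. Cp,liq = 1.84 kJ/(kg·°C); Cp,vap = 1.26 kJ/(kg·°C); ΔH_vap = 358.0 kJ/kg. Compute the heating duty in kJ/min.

Q = 307000 kJ/min

liquid 33.3→80.7 °C: 87.216 kJ/kg
vaporisation at 80.7 °C: 358 kJ/kg
vapour 80.7→210 °C: 162.92 kJ/kg
Δh = 87.216 + 358 + 162.92 = 608.13 kJ/kg
Q = ṁ·Δh = 8.425 kg/s × 608.13 kJ/kg = 5123.5 kJ/s
|Q| = 5123.5 kW = 307410 kJ/min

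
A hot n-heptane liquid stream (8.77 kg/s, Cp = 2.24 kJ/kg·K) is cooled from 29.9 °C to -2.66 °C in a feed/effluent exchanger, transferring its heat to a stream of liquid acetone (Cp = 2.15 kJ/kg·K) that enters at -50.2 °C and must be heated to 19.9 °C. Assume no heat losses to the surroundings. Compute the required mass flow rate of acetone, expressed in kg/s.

Heat released by hot stream: Q = 8.77 × 2.24 × (29.9 − -2.66) = 639.63 kJ/s
Energy balance on cold side (adiabatic exchanger): Q = ṁ_c·Cp_c·(T_c,out − T_c,in)
ṁ_c = 639.63 / [2.15 × (19.9 − -50.2)] = 4.244 kg/s

ṁ_c = 4.24 kg/s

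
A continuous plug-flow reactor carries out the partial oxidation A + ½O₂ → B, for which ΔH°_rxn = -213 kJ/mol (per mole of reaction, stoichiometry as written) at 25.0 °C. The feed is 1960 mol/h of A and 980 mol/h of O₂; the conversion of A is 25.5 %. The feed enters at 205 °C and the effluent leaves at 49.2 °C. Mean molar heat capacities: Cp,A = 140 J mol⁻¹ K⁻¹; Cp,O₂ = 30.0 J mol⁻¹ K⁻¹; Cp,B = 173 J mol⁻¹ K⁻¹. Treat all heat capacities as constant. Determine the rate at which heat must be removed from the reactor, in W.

Extent of reaction ξ = 0.255 × 1960 = 499.8 mol/h
Reaction term: ξ·ΔH°_rxn = 499.8 × -213 = -106460 kJ/h
Sensible, feed 205→25 °C: -54684 kJ/h
Outlet flows (mol/h): A 1460.2, O₂ 730.1, B 499.8
Sensible, products 25→49.2 °C: 7569.7 kJ/h
Q = ΔH = -153570 kJ/h = -42.659 kW
Heat removed = 42659 W

Q_out = 42700 W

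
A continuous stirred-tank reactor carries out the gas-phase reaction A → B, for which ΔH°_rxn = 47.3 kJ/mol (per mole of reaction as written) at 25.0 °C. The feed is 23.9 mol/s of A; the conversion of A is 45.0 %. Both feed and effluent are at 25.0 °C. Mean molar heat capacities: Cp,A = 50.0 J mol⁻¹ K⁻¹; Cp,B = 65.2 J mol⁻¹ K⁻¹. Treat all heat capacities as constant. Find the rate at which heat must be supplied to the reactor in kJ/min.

Extent of reaction ξ = 0.450 × 23.9 = 10.755 mol/s
Reaction term: ξ·ΔH°_rxn = 10.755 × 47.3 = 508.71 kJ/s
Q = ΔH = 508.71 kJ/s = 508.71 kW
Heat supplied = 30523 kJ/min

Q_in = 30500 kJ/min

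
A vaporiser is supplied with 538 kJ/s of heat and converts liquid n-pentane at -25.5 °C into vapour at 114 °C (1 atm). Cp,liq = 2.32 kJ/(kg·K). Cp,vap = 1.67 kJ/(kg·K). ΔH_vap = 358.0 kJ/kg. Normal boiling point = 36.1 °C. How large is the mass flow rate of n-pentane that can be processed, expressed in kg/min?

Δh = 2.32×(36.1−-25.5) + 358.0 + 1.67×(114−36.1) = 631.01 kJ/kg
Q = 538 kJ/s = 538 kJ/s = 32280 kJ/min
ṁ = Q/Δh = 32280 / 631.01 = 51.156 kg/min

ṁ = 51.2 kg/min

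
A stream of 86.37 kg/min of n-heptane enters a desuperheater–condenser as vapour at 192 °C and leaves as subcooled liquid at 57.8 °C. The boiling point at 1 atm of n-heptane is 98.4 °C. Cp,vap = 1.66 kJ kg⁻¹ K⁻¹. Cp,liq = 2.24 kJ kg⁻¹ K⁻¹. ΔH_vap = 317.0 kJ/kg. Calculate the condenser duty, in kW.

Q_c = 811 kW

vapour 192→98.4 °C: -155.38 kJ/kg
condensation at 98.4 °C: -317 kJ/kg
liquid 98.4→57.8 °C: -90.944 kJ/kg
Δh = -155.38 + -317 + -90.944 = -563.32 kJ/kg
Q = ṁ·Δh = 86.37 kg/min × -563.32 kJ/kg = -48654 kJ/min
|Q| = 810.9 kW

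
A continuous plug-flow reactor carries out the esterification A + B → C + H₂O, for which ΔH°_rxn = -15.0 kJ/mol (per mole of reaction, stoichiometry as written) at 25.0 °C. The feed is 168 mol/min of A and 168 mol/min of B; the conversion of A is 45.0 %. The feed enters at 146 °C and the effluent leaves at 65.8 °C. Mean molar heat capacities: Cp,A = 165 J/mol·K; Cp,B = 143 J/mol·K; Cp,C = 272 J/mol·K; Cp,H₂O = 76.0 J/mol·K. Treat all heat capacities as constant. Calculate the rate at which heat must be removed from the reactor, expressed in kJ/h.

Q_out = 310000 kJ/h

Extent of reaction ξ = 0.450 × 168 = 75.6 mol/min
Reaction term: ξ·ΔH°_rxn = 75.6 × -15.0 = -1134 kJ/min
Sensible, feed 146→25 °C: -6261 kJ/min
Outlet flows (mol/min): A 92.4, B 92.4, C 75.6, H₂O 75.6
Sensible, products 25→65.8 °C: 2234.5 kJ/min
Q = ΔH = -5160.5 kJ/min = -86.008 kW
Heat removed = 309630 kJ/h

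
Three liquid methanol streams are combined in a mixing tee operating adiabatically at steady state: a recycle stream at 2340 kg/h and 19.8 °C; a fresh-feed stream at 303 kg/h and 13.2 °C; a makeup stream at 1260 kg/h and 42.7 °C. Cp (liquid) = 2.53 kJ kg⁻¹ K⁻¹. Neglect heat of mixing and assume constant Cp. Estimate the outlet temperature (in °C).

T_out = 26.7 °C

Energy balance with Q = 0: Σ ṁᵢCp,ᵢ(T_out − Tᵢ) = 0
T_out = Σ ṁᵢCp,ᵢTᵢ / Σ ṁᵢCp,ᵢ
      = 263460 / 9874.6 = 26.68 °C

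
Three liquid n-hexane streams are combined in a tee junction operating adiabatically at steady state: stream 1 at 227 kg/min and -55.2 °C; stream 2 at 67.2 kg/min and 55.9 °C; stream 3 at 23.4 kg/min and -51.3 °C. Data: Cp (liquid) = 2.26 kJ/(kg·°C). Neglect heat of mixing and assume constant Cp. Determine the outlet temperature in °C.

Energy balance with Q = 0: Σ ṁᵢCp,ᵢ(T_out − Tᵢ) = 0
T_out = Σ ṁᵢCp,ᵢTᵢ / Σ ṁᵢCp,ᵢ
      = -22542 / 717.78 = -31.405 °C

T_out = -31.4 °C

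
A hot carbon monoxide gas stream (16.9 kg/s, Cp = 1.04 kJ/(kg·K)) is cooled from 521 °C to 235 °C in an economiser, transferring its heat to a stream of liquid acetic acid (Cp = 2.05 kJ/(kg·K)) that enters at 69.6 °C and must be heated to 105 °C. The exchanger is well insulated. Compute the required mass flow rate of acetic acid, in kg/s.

Heat released by hot stream: Q = 16.9 × 1.04 × (521 − 235) = 5026.7 kJ/s
Energy balance on cold side (adiabatic exchanger): Q = ṁ_c·Cp_c·(T_c,out − T_c,in)
ṁ_c = 5026.7 / [2.05 × (105 − 69.6)] = 69.267 kg/s

ṁ_c = 69.3 kg/s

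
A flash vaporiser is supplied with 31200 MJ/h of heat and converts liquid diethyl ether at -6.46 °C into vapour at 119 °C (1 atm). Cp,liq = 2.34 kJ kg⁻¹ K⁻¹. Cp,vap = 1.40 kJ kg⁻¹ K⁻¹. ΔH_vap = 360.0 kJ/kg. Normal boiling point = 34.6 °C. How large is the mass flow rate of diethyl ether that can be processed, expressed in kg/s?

Δh = 2.34×(34.6−-6.46) + 360.0 + 1.40×(119−34.6) = 574.24 kJ/kg
Q = 31200 MJ/h = 8666.7 kJ/s = 8666.7 kJ/s
ṁ = Q/Δh = 8666.7 / 574.24 = 15.092 kg/s

ṁ = 15.1 kg/s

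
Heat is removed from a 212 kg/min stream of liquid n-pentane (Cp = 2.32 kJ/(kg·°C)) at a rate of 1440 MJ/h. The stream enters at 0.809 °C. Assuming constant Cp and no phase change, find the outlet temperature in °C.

T_out = -48.0 °C

Q = 1440 MJ/h = 24000 kJ/min
ΔT = Q/(ṁ·Cp) = 24000/(212×2.32) = 48.796 K
T_out = 0.809 − 48.796 = -47.987 °C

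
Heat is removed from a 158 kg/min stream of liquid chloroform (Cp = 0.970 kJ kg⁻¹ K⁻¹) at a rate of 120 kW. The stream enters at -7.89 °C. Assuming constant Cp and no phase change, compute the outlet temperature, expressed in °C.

Q = 120 kW = 7200 kJ/min
ΔT = Q/(ṁ·Cp) = 7200/(158×0.970) = 46.979 K
T_out = -7.89 − 46.979 = -54.869 °C

T_out = -54.9 °C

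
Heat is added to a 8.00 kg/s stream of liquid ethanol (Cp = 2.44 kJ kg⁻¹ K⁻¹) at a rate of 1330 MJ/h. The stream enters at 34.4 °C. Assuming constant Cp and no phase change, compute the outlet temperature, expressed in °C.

Q = 1330 MJ/h = 369.44 kJ/s
ΔT = Q/(ṁ·Cp) = 369.44/(8.00×2.44) = 18.926 K
T_out = 34.4 + 18.926 = 53.326 °C

T_out = 53.3 °C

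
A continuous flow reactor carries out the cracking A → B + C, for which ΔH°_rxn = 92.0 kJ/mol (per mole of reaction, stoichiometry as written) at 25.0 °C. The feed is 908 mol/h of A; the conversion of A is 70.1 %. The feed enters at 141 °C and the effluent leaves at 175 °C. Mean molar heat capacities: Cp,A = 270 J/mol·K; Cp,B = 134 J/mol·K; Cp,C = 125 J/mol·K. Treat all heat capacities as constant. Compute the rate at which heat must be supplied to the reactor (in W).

Extent of reaction ξ = 0.701 × 908 = 636.51 mol/h
Reaction term: ξ·ΔH°_rxn = 636.51 × 92.0 = 58559 kJ/h
Sensible, feed 141→25 °C: -28439 kJ/h
Outlet flows (mol/h): A 271.49, B 636.51, C 636.51
Sensible, products 25→175 °C: 35724 kJ/h
Q = ΔH = 65844 kJ/h = 18.29 kW
Heat supplied = 18290 W

Q_in = 18300 W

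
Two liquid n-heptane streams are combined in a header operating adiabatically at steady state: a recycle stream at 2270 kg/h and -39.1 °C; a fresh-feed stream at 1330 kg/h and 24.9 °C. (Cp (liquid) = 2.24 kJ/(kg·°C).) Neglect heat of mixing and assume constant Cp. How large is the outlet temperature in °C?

Energy balance with Q = 0: Σ ṁᵢCp,ᵢ(T_out − Tᵢ) = 0
Σ ṁᵢCp,ᵢTᵢ = 2270×2.24×-39.1 + 1330×2.24×24.9 = -124630
Σ ṁᵢCp,ᵢ = 2270×2.24 + 1330×2.24 = 8064
T_out = -124630 / 8064 = -15.456 °C

T_out = -15.5 °C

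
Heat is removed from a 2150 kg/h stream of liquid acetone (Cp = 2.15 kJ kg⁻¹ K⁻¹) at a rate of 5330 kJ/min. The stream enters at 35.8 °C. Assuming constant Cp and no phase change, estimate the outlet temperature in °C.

Q = 5330 kJ/min = 319800 kJ/h
ΔT = Q/(ṁ·Cp) = 319800/(2150×2.15) = 69.183 K
T_out = 35.8 − 69.183 = -33.383 °C

T_out = -33.4 °C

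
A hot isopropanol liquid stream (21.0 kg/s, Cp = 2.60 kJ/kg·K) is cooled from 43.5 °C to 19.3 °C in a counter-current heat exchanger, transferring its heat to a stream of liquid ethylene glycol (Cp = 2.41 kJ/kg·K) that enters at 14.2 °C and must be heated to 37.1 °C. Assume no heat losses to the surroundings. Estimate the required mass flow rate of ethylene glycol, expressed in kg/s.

ṁ_c = 23.9 kg/s

Heat released by hot stream: Q = 21.0 × 2.60 × (43.5 − 19.3) = 1321.3 kJ/s
Energy balance on cold side (adiabatic exchanger): Q = ṁ_c·Cp_c·(T_c,out − T_c,in)
ṁ_c = 1321.3 / [2.41 × (37.1 − 14.2)] = 23.942 kg/s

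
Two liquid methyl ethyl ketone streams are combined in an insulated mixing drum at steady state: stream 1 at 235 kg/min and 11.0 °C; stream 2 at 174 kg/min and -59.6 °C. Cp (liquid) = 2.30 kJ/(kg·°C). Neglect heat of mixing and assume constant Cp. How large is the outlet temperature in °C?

T_out = -19.0 °C

Adiabatic, steady state ⇒ Σ ṁᵢCp,ᵢ(T_out − Tᵢ) = 0
Σ ṁᵢCp,ᵢTᵢ = 235×2.30×11.0 + 174×2.30×-59.6 = -17906
Σ ṁᵢCp,ᵢ = 235×2.30 + 174×2.30 = 940.7
T_out = -17906 / 940.7 = -19.035 °C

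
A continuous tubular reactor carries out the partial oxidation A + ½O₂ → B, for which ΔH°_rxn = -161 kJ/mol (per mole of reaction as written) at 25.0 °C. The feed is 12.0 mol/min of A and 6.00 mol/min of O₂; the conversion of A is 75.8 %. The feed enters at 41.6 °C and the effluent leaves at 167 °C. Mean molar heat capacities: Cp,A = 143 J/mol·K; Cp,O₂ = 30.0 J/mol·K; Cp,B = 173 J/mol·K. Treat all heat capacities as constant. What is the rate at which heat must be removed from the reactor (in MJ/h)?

Extent of reaction ξ = 0.758 × 12.0 = 9.096 mol/min
Reaction term: ξ·ΔH°_rxn = 9.096 × -161 = -1464.5 kJ/min
Sensible, feed 41.6→25 °C: -31.474 kJ/min
Outlet flows (mol/min): A 2.904, O₂ 1.452, B 9.096
Sensible, products 25→167 °C: 288.61 kJ/min
Q = ΔH = -1207.3 kJ/min = -20.122 kW
Heat removed = 72.439 MJ/h

Q_out = 72.4 MJ/h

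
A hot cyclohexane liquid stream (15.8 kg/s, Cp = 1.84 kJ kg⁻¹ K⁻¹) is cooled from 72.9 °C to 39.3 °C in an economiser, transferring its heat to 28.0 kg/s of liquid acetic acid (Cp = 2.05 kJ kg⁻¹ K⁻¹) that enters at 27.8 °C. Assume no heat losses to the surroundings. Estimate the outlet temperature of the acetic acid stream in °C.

Heat released by hot stream: Q = 15.8 × 1.84 × (72.9 − 39.3) = 976.82 kJ/s
Energy balance on cold side (adiabatic exchanger): Q = ṁ_c·Cp_c·(T_c,out − T_c,in)
T_c,out = 27.8 + 976.82/(28.0 × 2.05) = 44.818 °C

T_c,out = 44.8 °C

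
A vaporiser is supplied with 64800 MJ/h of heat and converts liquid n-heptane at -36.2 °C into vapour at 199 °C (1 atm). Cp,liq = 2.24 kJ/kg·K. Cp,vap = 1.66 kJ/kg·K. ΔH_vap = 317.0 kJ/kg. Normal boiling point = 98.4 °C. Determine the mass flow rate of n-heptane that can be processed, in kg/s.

ṁ = 22.9 kg/s

Δh = 2.24×(98.4−-36.2) + 317.0 + 1.66×(199−98.4) = 785.5 kJ/kg
Q = 64800 MJ/h = 18000 kJ/s = 18000 kJ/s
ṁ = Q/Δh = 18000 / 785.5 = 22.915 kg/s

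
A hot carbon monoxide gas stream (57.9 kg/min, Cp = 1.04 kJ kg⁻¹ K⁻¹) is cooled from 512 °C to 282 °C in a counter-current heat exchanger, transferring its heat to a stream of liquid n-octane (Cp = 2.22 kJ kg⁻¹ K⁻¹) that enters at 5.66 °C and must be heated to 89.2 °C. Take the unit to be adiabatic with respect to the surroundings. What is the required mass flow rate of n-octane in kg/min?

ṁ_c = 74.7 kg/min

Heat released by hot stream: Q = 57.9 × 1.04 × (512 − 282) = 13850 kJ/min
Energy balance on cold side (adiabatic exchanger): Q = ṁ_c·Cp_c·(T_c,out − T_c,in)
ṁ_c = 13850 / [2.22 × (89.2 − 5.66)] = 74.678 kg/min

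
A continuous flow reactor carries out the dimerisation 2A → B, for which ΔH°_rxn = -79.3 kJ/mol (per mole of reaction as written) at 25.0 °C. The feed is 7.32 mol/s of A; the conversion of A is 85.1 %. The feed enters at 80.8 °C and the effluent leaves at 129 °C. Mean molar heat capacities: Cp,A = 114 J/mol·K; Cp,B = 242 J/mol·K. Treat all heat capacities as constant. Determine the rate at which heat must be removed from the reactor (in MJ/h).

Q_out = 728 MJ/h

Extent of reaction ξ = 0.851 × 7.32 / 2 = 3.1147 mol/s
Reaction term: ξ·ΔH°_rxn = 3.1147 × -79.3 = -246.99 kJ/s
Sensible, feed 80.8→25 °C: -46.564 kJ/s
Outlet flows (mol/s): A 1.0907, B 3.1147
Sensible, products 25→129 °C: 91.321 kJ/s
Q = ΔH = -202.24 kJ/s = -202.24 kW
Heat removed = 728.05 MJ/h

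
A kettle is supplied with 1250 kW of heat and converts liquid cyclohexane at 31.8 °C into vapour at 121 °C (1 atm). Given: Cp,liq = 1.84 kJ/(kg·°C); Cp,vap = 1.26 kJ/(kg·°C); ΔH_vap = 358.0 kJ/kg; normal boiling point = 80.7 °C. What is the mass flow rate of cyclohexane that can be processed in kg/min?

Δh = 1.84×(80.7−31.8) + 358.0 + 1.26×(121−80.7) = 498.75 kJ/kg
Q = 1250 kW = 1250 kJ/s = 75000 kJ/min
ṁ = Q/Δh = 75000 / 498.75 = 150.37 kg/min

ṁ = 150 kg/min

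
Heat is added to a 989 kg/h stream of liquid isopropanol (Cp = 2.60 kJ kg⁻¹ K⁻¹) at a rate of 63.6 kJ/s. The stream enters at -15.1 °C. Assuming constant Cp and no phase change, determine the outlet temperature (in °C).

T_out = 73.9 °C

Q = 63.6 kJ/s = 228960 kJ/h
ΔT = Q/(ṁ·Cp) = 228960/(989×2.60) = 89.041 K
T_out = -15.1 + 89.041 = 73.941 °C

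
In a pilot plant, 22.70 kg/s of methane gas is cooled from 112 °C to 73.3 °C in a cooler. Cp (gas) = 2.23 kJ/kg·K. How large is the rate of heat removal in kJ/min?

Q = ṁ·Cp·ΔT = 22.70 × 2.23 × (73.3 − 112) = -1959 kJ/s
Cooling duty = 117540 kJ/min

Q_c = 118000 kJ/min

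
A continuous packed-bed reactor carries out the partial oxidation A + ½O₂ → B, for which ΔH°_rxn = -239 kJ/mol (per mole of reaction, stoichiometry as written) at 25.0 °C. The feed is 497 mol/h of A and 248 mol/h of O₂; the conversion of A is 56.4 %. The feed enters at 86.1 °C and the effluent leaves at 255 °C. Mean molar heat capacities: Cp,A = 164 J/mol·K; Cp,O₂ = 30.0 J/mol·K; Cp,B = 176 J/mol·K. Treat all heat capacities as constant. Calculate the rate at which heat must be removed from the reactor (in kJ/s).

Q_out = 14.5 kJ/s

Extent of reaction ξ = 0.564 × 497 = 280.31 mol/h
Reaction term: ξ·ΔH°_rxn = 280.31 × -239 = -66994 kJ/h
Sensible, feed 86.1→25 °C: -5434.7 kJ/h
Outlet flows (mol/h): A 216.69, O₂ 107.85, B 280.31
Sensible, products 25→255 °C: 20265 kJ/h
Q = ΔH = -52164 kJ/h = -14.49 kW
Heat removed = 14.49 kJ/s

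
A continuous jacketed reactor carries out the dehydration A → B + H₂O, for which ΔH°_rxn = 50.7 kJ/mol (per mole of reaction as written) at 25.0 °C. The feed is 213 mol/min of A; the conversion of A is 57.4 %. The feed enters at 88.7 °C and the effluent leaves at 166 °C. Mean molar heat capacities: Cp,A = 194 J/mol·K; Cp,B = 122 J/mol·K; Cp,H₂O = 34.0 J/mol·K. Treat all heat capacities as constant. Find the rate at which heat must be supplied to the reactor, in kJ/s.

Extent of reaction ξ = 0.574 × 213 = 122.26 mol/min
Reaction term: ξ·ΔH°_rxn = 122.26 × 50.7 = 6198.7 kJ/min
Sensible, feed 88.7→25 °C: -2632.2 kJ/min
Outlet flows (mol/min): A 90.738, B 122.26, H₂O 122.26
Sensible, products 25→166 °C: 5171.3 kJ/min
Q = ΔH = 8737.8 kJ/min = 145.63 kW
Heat supplied = 145.63 kJ/s

Q_in = 146 kJ/s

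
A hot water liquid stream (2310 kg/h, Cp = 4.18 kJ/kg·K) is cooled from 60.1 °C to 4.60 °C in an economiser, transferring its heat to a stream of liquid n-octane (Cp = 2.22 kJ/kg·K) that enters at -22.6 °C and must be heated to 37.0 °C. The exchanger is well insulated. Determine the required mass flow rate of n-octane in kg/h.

ṁ_c = 4050 kg/h

Heat released by hot stream: Q = 2310 × 4.18 × (60.1 − 4.60) = 535900 kJ/h
Energy balance on cold side (adiabatic exchanger): Q = ṁ_c·Cp_c·(T_c,out − T_c,in)
ṁ_c = 535900 / [2.22 × (37.0 − -22.6)] = 4050.3 kg/h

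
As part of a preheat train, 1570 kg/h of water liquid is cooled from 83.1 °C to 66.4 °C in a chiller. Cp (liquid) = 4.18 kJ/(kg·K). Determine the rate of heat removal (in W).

Q = ṁ·Cp·ΔT = 1570 × 4.18 × (66.4 − 83.1) = -109600 kJ/h
Converting: 109600 / 3600 s = 30.443 kW
Cooling duty = 30443 W

Q_c = 30400 W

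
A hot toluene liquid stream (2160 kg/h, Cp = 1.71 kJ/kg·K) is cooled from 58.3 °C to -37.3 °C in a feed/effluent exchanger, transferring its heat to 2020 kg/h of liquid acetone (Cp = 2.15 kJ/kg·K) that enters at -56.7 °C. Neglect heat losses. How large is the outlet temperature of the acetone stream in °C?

T_c,out = 24.6 °C

Heat released by hot stream: Q = 2160 × 1.71 × (58.3 − -37.3) = 353110 kJ/h
Energy balance on cold side (adiabatic exchanger): Q = ṁ_c·Cp_c·(T_c,out − T_c,in)
T_c,out = -56.7 + 353110/(2020 × 2.15) = 24.605 °C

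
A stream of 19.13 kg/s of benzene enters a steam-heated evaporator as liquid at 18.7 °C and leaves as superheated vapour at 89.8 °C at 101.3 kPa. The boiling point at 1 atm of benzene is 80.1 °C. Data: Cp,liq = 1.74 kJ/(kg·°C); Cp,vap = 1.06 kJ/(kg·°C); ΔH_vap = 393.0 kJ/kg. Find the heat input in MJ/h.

Q = 35100 MJ/h

liquid 18.7→80.1 °C: 106.84 kJ/kg
vaporisation at 80.1 °C: 393 kJ/kg
vapour 80.1→89.8 °C: 10.282 kJ/kg
Δh = 106.84 + 393 + 10.282 = 510.12 kJ/kg
Q = ṁ·Δh = 19.13 kg/s × 510.12 kJ/kg = 9758.6 kJ/s
|Q| = 9758.6 kW = 35131 MJ/h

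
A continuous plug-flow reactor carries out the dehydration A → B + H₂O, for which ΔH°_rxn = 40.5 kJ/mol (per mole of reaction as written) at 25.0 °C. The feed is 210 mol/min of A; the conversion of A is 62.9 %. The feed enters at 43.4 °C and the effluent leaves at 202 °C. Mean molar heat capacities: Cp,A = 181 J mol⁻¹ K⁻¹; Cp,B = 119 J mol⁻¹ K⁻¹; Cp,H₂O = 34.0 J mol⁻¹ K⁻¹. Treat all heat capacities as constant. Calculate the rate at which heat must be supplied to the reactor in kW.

Extent of reaction ξ = 0.629 × 210 = 132.09 mol/min
Reaction term: ξ·ΔH°_rxn = 132.09 × 40.5 = 5349.6 kJ/min
Sensible, feed 43.4→25 °C: -699.38 kJ/min
Outlet flows (mol/min): A 77.91, B 132.09, H₂O 132.09
Sensible, products 25→202 °C: 6073.1 kJ/min
Q = ΔH = 10723 kJ/min = 178.72 kW
Heat supplied = 178.72 kW

Q_in = 179 kW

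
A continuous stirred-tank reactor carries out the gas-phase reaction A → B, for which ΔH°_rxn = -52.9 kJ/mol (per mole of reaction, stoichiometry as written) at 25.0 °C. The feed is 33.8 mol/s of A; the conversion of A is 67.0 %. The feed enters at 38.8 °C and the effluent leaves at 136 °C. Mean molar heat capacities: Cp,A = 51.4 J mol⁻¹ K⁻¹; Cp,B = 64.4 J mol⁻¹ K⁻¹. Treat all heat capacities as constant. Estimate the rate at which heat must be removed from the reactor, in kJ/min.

Extent of reaction ξ = 0.670 × 33.8 = 22.646 mol/s
Reaction term: ξ·ΔH°_rxn = 22.646 × -52.9 = -1198 kJ/s
Sensible, feed 38.8→25 °C: -23.975 kJ/s
Outlet flows (mol/s): A 11.154, B 22.646
Sensible, products 25→136 °C: 225.52 kJ/s
Q = ΔH = -996.43 kJ/s = -996.43 kW
Heat removed = 59786 kJ/min

Q_out = 59800 kJ/min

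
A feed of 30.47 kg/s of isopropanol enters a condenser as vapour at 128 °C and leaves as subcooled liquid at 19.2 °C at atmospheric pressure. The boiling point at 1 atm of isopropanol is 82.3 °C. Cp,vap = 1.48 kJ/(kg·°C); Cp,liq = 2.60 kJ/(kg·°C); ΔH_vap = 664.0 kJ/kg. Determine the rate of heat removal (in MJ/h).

vapour 128→82.3 °C: -67.636 kJ/kg
condensation at 82.3 °C: -664 kJ/kg
liquid 82.3→19.2 °C: -164.06 kJ/kg
Δh = -67.636 + -664 + -164.06 = -895.7 kJ/kg
Q = ṁ·Δh = 30.47 kg/s × -895.7 kJ/kg = -27292 kJ/s
|Q| = 27292 kW = 98251 MJ/h

Q_c = 98300 MJ/h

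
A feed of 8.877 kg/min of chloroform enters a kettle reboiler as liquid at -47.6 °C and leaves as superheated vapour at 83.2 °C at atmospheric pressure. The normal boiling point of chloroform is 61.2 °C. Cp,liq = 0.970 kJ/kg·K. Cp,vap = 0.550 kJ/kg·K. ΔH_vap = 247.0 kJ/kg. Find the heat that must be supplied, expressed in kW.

liquid -47.6→61.2 °C: 105.54 kJ/kg
vaporisation at 61.2 °C: 247 kJ/kg
vapour 61.2→83.2 °C: 12.1 kJ/kg
Δh = 105.54 + 247 + 12.1 = 364.64 kJ/kg
Q = ṁ·Δh = 8.877 kg/min × 364.64 kJ/kg = 3236.9 kJ/min
|Q| = 53.948 kW

Q = 53.9 kW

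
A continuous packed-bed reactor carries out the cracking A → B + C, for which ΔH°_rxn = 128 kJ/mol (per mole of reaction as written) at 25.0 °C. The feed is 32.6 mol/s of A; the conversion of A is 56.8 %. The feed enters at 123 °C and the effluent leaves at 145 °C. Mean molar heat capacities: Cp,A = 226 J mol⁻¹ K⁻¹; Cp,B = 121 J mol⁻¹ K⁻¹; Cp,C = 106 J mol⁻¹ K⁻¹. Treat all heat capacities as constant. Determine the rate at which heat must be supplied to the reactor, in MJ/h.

Extent of reaction ξ = 0.568 × 32.6 = 18.517 mol/s
Reaction term: ξ·ΔH°_rxn = 18.517 × 128 = 2370.2 kJ/s
Sensible, feed 123→25 °C: -722.02 kJ/s
Outlet flows (mol/s): A 14.083, B 18.517, C 18.517
Sensible, products 25→145 °C: 886.33 kJ/s
Q = ΔH = 2534.5 kJ/s = 2534.5 kW
Heat supplied = 9124.1 MJ/h

Q_in = 9120 MJ/h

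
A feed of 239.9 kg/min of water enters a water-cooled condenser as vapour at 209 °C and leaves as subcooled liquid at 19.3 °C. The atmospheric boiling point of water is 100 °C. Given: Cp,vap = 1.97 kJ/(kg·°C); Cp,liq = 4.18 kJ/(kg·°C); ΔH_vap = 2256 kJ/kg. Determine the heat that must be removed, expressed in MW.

Q_c = 11.2 MW

vapour 209→100 °C: -214.73 kJ/kg
condensation at 100 °C: -2256 kJ/kg
liquid 100→19.3 °C: -337.33 kJ/kg
Δh = -214.73 + -2256 + -337.33 = -2808.1 kJ/kg
Q = ṁ·Δh = 239.9 kg/min × -2808.1 kJ/kg = -673650 kJ/min
|Q| = 11228 kW = 11.228 MW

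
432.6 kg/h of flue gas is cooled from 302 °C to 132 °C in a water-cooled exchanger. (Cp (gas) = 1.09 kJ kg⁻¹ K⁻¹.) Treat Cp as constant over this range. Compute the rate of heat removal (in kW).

Q_c = 22.3 kW

Q = ṁ·Cp·ΔT = 432.6 × 1.09 × (132 − 302) = -80161 kJ/h
Converting: 80161 / 3600 s = 22.267 kW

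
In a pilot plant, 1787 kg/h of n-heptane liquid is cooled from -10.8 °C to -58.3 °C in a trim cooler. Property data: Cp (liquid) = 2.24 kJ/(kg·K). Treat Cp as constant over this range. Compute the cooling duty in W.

Q = ṁ·Cp·ΔT = 1787 × 2.24 × (-58.3 − -10.8) = -190140 kJ/h
Converting: 190140 / 3600 s = 52.816 kW
Cooling duty = 52816 W

Q_c = 52800 W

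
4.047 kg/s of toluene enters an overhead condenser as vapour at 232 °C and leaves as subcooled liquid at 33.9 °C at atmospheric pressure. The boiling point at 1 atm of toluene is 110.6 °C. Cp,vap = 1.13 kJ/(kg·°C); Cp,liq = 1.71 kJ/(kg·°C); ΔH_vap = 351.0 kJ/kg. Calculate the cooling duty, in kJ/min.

vapour 232→110.6 °C: -137.18 kJ/kg
condensation at 110.6 °C: -351 kJ/kg
liquid 110.6→33.9 °C: -131.16 kJ/kg
Δh = -137.18 + -351 + -131.16 = -619.34 kJ/kg
Q = ṁ·Δh = 4.047 kg/s × -619.34 kJ/kg = -2506.5 kJ/s
|Q| = 2506.5 kW = 150390 kJ/min

Q_c = 150000 kJ/min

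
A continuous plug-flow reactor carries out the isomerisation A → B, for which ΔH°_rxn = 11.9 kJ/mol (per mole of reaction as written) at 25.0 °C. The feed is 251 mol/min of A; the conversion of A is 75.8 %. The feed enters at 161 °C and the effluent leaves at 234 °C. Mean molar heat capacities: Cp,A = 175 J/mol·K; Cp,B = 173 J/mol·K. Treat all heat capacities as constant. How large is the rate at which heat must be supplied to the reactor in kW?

Q_in = 89.9 kW

Extent of reaction ξ = 0.758 × 251 = 190.26 mol/min
Reaction term: ξ·ΔH°_rxn = 190.26 × 11.9 = 2264.1 kJ/min
Sensible, feed 161→25 °C: -5973.8 kJ/min
Outlet flows (mol/min): A 60.742, B 190.26
Sensible, products 25→234 °C: 9100.8 kJ/min
Q = ΔH = 5391.1 kJ/min = 89.851 kW
Heat supplied = 89.851 kW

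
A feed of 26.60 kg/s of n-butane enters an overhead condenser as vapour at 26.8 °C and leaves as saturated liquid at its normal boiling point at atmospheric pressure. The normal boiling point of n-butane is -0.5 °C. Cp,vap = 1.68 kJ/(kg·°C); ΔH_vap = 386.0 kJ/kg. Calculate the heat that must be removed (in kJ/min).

Q_c = 689000 kJ/min

vapour 26.8→-0.5 °C: -45.864 kJ/kg
condensation at -0.5 °C: -386 kJ/kg
Δh = -45.864 + -386 = -431.86 kJ/kg
Q = ṁ·Δh = 26.60 kg/s × -431.86 kJ/kg = -11488 kJ/s
|Q| = 11488 kW = 689250 kJ/min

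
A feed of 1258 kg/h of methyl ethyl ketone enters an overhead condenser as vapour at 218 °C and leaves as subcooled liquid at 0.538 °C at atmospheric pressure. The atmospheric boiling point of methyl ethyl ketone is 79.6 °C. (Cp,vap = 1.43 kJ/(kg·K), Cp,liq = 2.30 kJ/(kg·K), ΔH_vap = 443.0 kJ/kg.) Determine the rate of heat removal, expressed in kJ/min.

vapour 218→79.6 °C: -197.91 kJ/kg
condensation at 79.6 °C: -443 kJ/kg
liquid 79.6→0.538 °C: -181.84 kJ/kg
Δh = -197.91 + -443 + -181.84 = -822.75 kJ/kg
Q = ṁ·Δh = 1258 kg/h × -822.75 kJ/kg = -1.035e+06 kJ/h
|Q| = 287.51 kW = 17250 kJ/min

Q_c = 17300 kJ/min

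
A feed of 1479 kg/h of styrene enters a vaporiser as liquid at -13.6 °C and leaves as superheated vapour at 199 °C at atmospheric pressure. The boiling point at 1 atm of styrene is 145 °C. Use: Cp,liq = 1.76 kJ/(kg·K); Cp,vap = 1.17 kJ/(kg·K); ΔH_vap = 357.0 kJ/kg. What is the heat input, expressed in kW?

Q = 287 kW

liquid -13.6→145 °C: 279.14 kJ/kg
vaporisation at 145 °C: 357 kJ/kg
vapour 145→199 °C: 63.18 kJ/kg
Δh = 279.14 + 357 + 63.18 = 699.32 kJ/kg
Q = ṁ·Δh = 1479 kg/h × 699.32 kJ/kg = 1.0343e+06 kJ/h
|Q| = 287.3 kW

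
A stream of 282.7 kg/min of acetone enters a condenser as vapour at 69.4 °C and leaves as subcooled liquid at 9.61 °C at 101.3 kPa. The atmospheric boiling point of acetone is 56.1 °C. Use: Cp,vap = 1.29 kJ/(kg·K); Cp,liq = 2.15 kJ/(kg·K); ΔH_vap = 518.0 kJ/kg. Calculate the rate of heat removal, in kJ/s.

vapour 69.4→56.1 °C: -17.157 kJ/kg
condensation at 56.1 °C: -518 kJ/kg
liquid 56.1→9.61 °C: -99.954 kJ/kg
Δh = -17.157 + -518 + -99.954 = -635.11 kJ/kg
Q = ṁ·Δh = 282.7 kg/min × -635.11 kJ/kg = -179550 kJ/min
|Q| = 2992.4 kW

Q_c = 2990 kJ/s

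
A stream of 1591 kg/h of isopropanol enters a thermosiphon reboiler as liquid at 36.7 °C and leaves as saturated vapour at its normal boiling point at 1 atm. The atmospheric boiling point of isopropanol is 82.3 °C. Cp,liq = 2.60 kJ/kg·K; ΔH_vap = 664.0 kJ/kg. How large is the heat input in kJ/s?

Q = 346 kJ/s

liquid 36.7→82.3 °C: 118.56 kJ/kg
vaporisation at 82.3 °C: 664 kJ/kg
Δh = 118.56 + 664 = 782.56 kJ/kg
Q = ṁ·Δh = 1591 kg/h × 782.56 kJ/kg = 1.2451e+06 kJ/h
|Q| = 345.85 kW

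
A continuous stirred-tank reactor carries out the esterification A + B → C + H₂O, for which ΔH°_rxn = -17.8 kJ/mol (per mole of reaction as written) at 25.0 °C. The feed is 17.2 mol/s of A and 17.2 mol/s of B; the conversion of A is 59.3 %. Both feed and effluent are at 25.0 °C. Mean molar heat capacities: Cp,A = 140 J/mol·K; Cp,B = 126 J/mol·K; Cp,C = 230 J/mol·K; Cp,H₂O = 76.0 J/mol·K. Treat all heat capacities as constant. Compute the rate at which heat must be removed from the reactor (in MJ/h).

Q_out = 654 MJ/h

Extent of reaction ξ = 0.593 × 17.2 = 10.2 mol/s
Reaction term: ξ·ΔH°_rxn = 10.2 × -17.8 = -181.55 kJ/s
Q = ΔH = -181.55 kJ/s = -181.55 kW
Heat removed = 653.59 MJ/h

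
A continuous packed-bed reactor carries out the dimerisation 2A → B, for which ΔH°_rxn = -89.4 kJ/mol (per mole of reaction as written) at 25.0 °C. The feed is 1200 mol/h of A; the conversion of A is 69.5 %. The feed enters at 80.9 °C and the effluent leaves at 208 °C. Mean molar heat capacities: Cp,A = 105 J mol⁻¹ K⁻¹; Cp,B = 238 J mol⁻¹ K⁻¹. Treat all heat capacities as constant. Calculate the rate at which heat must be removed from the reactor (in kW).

Extent of reaction ξ = 0.695 × 1200 / 2 = 417 mol/h
Reaction term: ξ·ΔH°_rxn = 417 × -89.4 = -37280 kJ/h
Sensible, feed 80.9→25 °C: -7043.4 kJ/h
Outlet flows (mol/h): A 366, B 417
Sensible, products 25→208 °C: 25195 kJ/h
Q = ΔH = -19128 kJ/h = -5.3135 kW
Heat removed = 5.3135 kW

Q_out = 5.31 kW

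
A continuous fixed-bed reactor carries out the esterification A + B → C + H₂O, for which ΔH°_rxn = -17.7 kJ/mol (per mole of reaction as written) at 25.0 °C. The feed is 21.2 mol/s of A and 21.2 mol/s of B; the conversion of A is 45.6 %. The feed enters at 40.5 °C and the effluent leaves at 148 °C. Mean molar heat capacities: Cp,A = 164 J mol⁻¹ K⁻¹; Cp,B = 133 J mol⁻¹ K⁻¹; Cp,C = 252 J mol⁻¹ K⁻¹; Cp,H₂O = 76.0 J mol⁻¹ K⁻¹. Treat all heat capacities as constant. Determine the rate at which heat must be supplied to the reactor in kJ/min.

Q_in = 32600 kJ/min

Extent of reaction ξ = 0.456 × 21.2 = 9.6672 mol/s
Reaction term: ξ·ΔH°_rxn = 9.6672 × -17.7 = -171.11 kJ/s
Sensible, feed 40.5→25 °C: -97.594 kJ/s
Outlet flows (mol/s): A 11.533, B 11.533, C 9.6672, H₂O 9.6672
Sensible, products 25→148 °C: 811.32 kJ/s
Q = ΔH = 542.61 kJ/s = 542.61 kW
Heat supplied = 32557 kJ/min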